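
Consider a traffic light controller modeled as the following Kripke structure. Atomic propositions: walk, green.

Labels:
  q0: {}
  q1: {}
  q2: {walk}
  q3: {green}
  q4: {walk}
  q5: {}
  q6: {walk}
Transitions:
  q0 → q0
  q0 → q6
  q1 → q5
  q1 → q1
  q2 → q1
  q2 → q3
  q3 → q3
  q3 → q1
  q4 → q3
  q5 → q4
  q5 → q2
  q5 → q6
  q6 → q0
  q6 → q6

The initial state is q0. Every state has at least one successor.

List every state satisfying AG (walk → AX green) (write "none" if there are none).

States satisfying walk → AX green: {q0, q1, q3, q4, q5}.
States satisfying AG (walk → AX green): ∅.

none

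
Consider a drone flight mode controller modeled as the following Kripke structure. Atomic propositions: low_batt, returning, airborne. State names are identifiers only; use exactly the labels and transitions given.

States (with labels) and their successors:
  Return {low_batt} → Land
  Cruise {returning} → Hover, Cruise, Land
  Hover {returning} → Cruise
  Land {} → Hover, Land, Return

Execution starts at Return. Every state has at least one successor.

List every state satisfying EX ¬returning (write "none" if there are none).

{Return, Cruise, Land}

States satisfying ¬returning: {Return, Land}.
States satisfying EX ¬returning: {Return, Cruise, Land}.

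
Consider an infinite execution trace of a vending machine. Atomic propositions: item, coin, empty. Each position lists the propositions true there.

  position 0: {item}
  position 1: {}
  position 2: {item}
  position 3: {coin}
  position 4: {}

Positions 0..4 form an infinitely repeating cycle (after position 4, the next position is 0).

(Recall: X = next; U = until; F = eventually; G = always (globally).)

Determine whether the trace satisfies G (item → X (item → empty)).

Yes

item → X (item → empty) holds at every position 0..4, and those are all positions ever visited, so G (item → X (item → empty)) holds.
Positions where item holds: 0, 2.
Check X (item → empty) at each: 0→ok, 2→ok.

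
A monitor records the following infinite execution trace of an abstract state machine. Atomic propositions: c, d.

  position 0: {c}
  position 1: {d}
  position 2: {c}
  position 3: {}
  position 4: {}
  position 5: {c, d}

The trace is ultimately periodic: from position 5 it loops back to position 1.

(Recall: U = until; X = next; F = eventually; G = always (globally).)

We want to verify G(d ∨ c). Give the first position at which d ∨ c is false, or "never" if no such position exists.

3

Check d ∨ c at each position in order: 0 ✓, 1 ✓, 2 ✓.
At position 3 the labels are {}, so d ∨ c is false there. This is the first violation.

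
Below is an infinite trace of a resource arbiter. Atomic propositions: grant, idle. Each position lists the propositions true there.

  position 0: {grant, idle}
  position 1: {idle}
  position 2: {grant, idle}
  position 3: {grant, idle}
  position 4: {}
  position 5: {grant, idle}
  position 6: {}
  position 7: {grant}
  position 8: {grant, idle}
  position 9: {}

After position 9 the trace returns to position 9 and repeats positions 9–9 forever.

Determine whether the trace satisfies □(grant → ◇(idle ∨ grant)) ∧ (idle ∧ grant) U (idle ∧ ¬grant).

Yes

grant → ◇(idle ∨ grant) holds at every position 0..9, and those are all positions ever visited, so □(grant → ◇(idle ∨ grant)) holds.
Positions where grant holds: 0, 2, 3, 5, 7, 8.
Check ◇(idle ∨ grant) at each: 0→ok, 2→ok, 3→ok, 5→ok, 7→ok, 8→ok.
Walking from position 0: idle ∧ ¬grant first holds at position 1, and idle ∧ grant holds at every earlier position along the way, so (idle ∧ grant) U (idle ∧ ¬grant) holds.
At position 0: □(grant → ◇(idle ∨ grant)) is true; (idle ∧ grant) U (idle ∧ ¬grant) is true; so □(grant → ◇(idle ∨ grant)) ∧ (idle ∧ grant) U (idle ∧ ¬grant) is true.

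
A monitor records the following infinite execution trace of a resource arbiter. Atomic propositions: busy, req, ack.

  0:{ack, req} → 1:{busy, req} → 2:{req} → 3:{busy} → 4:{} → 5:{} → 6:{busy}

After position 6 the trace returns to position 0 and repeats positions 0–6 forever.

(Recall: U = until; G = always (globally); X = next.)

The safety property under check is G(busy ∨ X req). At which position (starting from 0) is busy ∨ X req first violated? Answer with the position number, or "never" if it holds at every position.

Check busy ∨ X req at each position in order: 0 ✓, 1 ✓.
At position 2 the labels are {req} and the next position 3 has {busy}, so busy ∨ X req is false there. This is the first violation.

2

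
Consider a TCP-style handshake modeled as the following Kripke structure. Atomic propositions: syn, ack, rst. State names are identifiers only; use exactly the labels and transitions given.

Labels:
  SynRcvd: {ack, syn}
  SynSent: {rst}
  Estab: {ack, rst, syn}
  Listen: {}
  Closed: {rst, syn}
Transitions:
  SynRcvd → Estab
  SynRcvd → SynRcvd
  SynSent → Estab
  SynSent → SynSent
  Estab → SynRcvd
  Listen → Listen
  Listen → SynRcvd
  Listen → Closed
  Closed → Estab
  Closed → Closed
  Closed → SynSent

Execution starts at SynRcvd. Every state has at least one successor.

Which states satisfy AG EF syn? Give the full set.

{SynRcvd, SynSent, Estab, Listen, Closed}

States satisfying EF syn: {SynRcvd, SynSent, Estab, Listen, Closed}.
States satisfying AG EF syn: {SynRcvd, SynSent, Estab, Listen, Closed}.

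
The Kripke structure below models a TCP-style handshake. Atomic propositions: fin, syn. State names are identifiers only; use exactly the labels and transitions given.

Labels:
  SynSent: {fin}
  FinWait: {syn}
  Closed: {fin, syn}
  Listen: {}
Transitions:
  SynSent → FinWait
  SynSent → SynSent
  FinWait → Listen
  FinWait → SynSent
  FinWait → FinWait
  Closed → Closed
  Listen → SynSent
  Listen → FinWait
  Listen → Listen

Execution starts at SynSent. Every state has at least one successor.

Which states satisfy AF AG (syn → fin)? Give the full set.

States satisfying AG (syn → fin): {Closed}.
States satisfying AF AG (syn → fin): {Closed}.

{Closed}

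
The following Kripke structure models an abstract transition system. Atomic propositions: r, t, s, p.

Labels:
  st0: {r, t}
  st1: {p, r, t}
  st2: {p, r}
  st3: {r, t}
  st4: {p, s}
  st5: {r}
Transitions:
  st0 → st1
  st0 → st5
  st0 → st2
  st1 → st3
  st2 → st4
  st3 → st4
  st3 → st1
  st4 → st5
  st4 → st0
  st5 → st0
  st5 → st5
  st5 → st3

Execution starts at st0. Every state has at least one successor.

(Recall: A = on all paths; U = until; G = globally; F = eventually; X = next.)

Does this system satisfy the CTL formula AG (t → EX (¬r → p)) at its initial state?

States satisfying t → EX (¬r → p): {st0, st1, st2, st3, st4, st5}.
States satisfying AG (t → EX (¬r → p)): {st0, st1, st2, st3, st4, st5}.
Every state reachable from st0 satisfies t → EX (¬r → p).
st0 ∈ Sat(AG (t → EX (¬r → p))).

Yes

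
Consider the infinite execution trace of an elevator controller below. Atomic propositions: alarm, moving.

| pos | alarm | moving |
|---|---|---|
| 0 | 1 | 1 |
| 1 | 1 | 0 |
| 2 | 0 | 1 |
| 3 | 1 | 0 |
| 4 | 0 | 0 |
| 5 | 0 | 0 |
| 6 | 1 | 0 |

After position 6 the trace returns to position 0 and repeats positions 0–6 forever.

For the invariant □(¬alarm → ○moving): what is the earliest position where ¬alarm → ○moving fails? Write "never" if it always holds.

Check ¬alarm → ○moving at each position in order: 0 ✓, 1 ✓.
At position 2 the labels are {moving} and the next position 3 has {alarm}, so ¬alarm → ○moving is false there. This is the first violation.

2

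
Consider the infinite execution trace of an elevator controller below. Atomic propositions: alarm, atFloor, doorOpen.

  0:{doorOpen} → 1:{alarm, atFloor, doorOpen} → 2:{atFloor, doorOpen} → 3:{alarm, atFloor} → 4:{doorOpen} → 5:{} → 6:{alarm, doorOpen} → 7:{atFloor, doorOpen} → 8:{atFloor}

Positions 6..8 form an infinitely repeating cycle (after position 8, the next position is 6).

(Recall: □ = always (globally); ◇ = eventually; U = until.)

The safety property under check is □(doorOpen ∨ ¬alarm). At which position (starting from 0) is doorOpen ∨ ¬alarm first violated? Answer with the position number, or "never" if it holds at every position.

3

Check doorOpen ∨ ¬alarm at each position in order: 0 ✓, 1 ✓, 2 ✓.
At position 3 the labels are {alarm, atFloor}, so doorOpen ∨ ¬alarm is false there. This is the first violation.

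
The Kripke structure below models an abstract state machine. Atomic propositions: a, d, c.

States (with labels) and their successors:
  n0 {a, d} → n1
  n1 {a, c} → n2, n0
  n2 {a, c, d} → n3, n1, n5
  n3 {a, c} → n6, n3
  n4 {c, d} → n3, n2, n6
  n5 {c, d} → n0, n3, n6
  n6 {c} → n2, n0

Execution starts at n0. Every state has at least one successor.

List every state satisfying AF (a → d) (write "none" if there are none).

{n0, n1, n2, n4, n5, n6}

States satisfying a → d: {n0, n2, n4, n5, n6}.
States satisfying AF (a → d): {n0, n1, n2, n4, n5, n6}.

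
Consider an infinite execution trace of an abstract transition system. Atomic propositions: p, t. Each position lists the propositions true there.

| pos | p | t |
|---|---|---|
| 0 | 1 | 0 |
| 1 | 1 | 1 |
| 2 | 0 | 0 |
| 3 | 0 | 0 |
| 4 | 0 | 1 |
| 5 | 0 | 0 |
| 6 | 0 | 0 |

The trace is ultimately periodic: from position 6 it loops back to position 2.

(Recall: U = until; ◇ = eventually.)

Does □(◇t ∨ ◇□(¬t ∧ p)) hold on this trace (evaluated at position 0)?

◇t ∨ ◇□(¬t ∧ p) holds at every position 0..6, and those are all positions ever visited, so □(◇t ∨ ◇□(¬t ∧ p)) holds.

Yes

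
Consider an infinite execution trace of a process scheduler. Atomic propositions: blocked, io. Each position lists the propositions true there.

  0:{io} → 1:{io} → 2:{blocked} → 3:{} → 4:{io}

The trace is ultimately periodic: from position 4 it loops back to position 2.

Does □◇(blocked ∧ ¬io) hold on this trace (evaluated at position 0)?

◇(blocked ∧ ¬io) holds at every position 0..4, and those are all positions ever visited, so □◇(blocked ∧ ¬io) holds.

Yes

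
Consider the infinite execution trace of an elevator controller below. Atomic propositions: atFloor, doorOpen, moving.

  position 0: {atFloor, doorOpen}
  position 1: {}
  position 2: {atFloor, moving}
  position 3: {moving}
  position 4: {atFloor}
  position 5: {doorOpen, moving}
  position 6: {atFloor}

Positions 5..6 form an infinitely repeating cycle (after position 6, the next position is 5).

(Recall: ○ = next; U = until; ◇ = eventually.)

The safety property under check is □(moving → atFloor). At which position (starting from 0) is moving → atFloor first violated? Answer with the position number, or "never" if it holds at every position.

Check moving → atFloor at each position in order: 0 ✓, 1 ✓, 2 ✓.
At position 3 the labels are {moving}, so moving → atFloor is false there. This is the first violation.

3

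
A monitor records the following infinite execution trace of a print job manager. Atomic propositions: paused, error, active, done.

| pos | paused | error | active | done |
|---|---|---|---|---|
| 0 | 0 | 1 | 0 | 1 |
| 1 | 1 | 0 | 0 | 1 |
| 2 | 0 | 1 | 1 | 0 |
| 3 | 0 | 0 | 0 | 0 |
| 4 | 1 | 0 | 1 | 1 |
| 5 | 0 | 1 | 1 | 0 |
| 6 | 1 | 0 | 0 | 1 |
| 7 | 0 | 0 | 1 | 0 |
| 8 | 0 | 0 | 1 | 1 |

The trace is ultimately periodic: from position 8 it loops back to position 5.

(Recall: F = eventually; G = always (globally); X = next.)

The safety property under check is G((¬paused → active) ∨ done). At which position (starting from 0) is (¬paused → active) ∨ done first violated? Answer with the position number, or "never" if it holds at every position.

3

Check (¬paused → active) ∨ done at each position in order: 0 ✓, 1 ✓, 2 ✓.
At position 3 the labels are {}, so (¬paused → active) ∨ done is false there. This is the first violation.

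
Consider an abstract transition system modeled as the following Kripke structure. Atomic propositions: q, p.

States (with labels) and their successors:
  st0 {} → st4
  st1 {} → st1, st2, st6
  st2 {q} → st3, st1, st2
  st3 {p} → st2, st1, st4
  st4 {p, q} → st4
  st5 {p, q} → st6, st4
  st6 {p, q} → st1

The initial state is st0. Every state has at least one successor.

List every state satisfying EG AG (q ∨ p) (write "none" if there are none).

{st4}

States satisfying AG (q ∨ p): {st4}.
States satisfying EG AG (q ∨ p): {st4}.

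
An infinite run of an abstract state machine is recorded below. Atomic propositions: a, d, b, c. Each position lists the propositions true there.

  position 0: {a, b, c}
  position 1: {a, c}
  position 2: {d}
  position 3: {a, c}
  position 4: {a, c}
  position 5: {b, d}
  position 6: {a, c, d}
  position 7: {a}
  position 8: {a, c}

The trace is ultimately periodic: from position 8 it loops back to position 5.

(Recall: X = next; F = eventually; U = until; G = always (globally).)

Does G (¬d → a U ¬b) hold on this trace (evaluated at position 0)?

Holds

¬d → a U ¬b holds at every position 0..8, and those are all positions ever visited, so G (¬d → a U ¬b) holds.
Positions where ¬d holds: 0, 1, 3, 4, 7, 8.
Check a U ¬b at each: 0→ok, 1→ok, 3→ok, 4→ok, 7→ok, 8→ok.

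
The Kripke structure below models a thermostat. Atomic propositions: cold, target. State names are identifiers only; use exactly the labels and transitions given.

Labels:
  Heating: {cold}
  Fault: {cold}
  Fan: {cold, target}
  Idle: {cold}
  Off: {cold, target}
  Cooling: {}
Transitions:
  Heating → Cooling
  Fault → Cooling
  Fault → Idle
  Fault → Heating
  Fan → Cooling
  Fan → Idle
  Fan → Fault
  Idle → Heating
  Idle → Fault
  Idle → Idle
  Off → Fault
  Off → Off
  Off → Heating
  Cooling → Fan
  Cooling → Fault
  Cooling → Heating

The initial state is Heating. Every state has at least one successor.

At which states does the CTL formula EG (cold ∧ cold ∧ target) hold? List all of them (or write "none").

{Off}

States satisfying cold ∧ cold ∧ target: {Fan, Off}.
States satisfying EG (cold ∧ cold ∧ target): {Off}.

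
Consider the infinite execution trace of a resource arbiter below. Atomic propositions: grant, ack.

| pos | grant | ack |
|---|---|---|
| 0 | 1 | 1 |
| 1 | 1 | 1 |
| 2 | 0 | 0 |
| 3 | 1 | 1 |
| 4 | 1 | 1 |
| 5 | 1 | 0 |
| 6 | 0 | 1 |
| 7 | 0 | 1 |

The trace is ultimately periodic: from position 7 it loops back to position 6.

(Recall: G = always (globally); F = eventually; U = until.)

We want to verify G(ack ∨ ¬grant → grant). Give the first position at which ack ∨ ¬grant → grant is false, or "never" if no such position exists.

2

Check ack ∨ ¬grant → grant at each position in order: 0 ✓, 1 ✓.
At position 2 the labels are {}, so ack ∨ ¬grant → grant is false there. This is the first violation.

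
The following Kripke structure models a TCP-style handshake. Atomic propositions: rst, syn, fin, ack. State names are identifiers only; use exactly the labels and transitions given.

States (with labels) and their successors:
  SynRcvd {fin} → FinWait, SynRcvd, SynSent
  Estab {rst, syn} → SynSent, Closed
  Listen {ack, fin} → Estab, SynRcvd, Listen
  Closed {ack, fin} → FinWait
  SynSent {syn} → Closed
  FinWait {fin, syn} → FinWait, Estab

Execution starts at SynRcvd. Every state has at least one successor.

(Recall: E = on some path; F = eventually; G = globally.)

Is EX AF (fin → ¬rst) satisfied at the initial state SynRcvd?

States satisfying AF (fin → ¬rst): {SynRcvd, Estab, Listen, Closed, SynSent, FinWait}.
States satisfying EX AF (fin → ¬rst): {SynRcvd, Estab, Listen, Closed, SynSent, FinWait}.
SynRcvd ∈ Sat(EX AF (fin → ¬rst)).

Holds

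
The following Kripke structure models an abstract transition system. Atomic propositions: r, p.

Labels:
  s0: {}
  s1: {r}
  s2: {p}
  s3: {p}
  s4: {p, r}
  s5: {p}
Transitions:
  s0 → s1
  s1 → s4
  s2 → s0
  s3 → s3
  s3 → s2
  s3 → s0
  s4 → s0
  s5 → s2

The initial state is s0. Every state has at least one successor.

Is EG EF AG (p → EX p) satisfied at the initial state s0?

States satisfying EF AG (p → EX p): ∅.
States satisfying EG EF AG (p → EX p): ∅.
No suitable path/successor from s0 witnesses the formula.
s0 ∉ Sat(EG EF AG (p → EX p)).

No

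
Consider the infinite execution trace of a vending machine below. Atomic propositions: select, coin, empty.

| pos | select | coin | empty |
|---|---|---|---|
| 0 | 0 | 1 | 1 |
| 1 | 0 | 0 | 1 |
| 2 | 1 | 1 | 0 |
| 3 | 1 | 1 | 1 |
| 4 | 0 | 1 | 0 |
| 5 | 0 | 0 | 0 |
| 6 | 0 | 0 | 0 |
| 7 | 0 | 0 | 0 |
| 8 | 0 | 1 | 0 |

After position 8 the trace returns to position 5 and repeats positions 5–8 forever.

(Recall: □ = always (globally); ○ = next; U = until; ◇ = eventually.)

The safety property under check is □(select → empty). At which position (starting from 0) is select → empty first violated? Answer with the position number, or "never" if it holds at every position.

Check select → empty at each position in order: 0 ✓, 1 ✓.
At position 2 the labels are {coin, select}, so select → empty is false there. This is the first violation.

2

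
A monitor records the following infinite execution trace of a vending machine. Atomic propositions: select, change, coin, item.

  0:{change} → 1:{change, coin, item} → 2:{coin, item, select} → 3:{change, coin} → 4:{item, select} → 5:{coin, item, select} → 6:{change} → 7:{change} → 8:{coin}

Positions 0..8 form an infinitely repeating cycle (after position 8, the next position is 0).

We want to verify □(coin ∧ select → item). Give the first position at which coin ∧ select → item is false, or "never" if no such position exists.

coin ∧ select → item holds at every position 0..8, and those are all the positions the trace ever visits, so the invariant □(coin ∧ select → item) is never violated.

never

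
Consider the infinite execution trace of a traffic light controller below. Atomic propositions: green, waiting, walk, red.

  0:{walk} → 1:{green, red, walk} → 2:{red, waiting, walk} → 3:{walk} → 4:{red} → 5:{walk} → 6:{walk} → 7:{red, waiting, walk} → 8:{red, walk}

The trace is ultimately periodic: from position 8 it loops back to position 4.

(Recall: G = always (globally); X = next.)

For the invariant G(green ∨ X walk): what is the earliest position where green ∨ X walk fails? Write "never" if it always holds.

3

Check green ∨ X walk at each position in order: 0 ✓, 1 ✓, 2 ✓.
At position 3 the labels are {walk} and the next position 4 has {red}, so green ∨ X walk is false there. This is the first violation.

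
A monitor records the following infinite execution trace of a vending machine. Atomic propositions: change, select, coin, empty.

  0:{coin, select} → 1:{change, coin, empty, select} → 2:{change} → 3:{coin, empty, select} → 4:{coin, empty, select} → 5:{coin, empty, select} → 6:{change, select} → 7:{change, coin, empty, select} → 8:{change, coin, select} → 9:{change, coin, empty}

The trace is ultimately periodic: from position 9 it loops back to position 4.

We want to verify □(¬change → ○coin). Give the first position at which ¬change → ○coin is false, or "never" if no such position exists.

Check ¬change → ○coin at each position in order: 0 ✓, 1 ✓, 2 ✓, 3 ✓, 4 ✓.
At position 5 the labels are {coin, empty, select} and the next position 6 has {change, select}, so ¬change → ○coin is false there. This is the first violation.

5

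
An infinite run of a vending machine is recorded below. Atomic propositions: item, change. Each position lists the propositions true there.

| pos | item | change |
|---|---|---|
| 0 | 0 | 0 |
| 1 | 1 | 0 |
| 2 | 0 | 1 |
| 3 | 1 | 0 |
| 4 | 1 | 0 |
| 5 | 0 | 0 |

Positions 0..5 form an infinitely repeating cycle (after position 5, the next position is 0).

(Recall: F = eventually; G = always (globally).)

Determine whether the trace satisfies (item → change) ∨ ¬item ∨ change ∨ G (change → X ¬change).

Yes

change → X ¬change holds at every position 0..5, and those are all positions ever visited, so G (change → X ¬change) holds.
Positions where change holds: 2.
Check X ¬change at each: 2→ok.
At position 0: (item → change) ∨ ¬item ∨ change is true; G (change → X ¬change) is true; so (item → change) ∨ ¬item ∨ change ∨ G (change → X ¬change) is true.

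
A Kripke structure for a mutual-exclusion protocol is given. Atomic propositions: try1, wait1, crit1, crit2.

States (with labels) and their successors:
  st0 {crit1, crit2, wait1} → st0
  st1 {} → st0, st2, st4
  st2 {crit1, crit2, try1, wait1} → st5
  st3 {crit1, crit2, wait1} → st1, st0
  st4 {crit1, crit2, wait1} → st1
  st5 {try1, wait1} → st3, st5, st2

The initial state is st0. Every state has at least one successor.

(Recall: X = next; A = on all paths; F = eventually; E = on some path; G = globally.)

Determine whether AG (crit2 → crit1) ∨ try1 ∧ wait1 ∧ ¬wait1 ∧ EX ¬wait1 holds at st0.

States satisfying crit2 → crit1: {st0, st1, st2, st3, st4, st5}.
States satisfying AG (crit2 → crit1): {st0, st1, st2, st3, st4, st5}.
States satisfying try1 ∧ wait1: {st2, st5}.
States satisfying ¬wait1: {st1}.
States satisfying try1 ∧ wait1 ∧ ¬wait1: ∅.
States satisfying EX ¬wait1: {st3, st4}.
States satisfying try1 ∧ wait1 ∧ ¬wait1 ∧ EX ¬wait1: ∅.
States satisfying AG (crit2 → crit1) ∨ try1 ∧ wait1 ∧ ¬wait1 ∧ EX ¬wait1: {st0, st1, st2, st3, st4, st5}.
st0 ∈ Sat(AG (crit2 → crit1) ∨ try1 ∧ wait1 ∧ ¬wait1 ∧ EX ¬wait1).

Yes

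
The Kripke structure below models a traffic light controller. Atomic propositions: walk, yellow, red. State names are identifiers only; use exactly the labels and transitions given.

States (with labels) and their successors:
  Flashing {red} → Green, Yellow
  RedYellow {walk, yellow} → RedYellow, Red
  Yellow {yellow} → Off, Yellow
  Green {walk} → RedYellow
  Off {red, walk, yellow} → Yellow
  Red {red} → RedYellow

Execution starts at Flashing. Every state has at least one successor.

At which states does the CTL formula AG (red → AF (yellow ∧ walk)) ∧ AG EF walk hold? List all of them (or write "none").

{RedYellow, Yellow, Green, Off, Red}

States satisfying red → AF (yellow ∧ walk): {RedYellow, Yellow, Green, Off, Red}.
States satisfying AG (red → AF (yellow ∧ walk)): {RedYellow, Yellow, Green, Off, Red}.
States satisfying EF walk: {Flashing, RedYellow, Yellow, Green, Off, Red}.
States satisfying AG EF walk: {Flashing, RedYellow, Yellow, Green, Off, Red}.
States satisfying AG (red → AF (yellow ∧ walk)) ∧ AG EF walk: {RedYellow, Yellow, Green, Off, Red}.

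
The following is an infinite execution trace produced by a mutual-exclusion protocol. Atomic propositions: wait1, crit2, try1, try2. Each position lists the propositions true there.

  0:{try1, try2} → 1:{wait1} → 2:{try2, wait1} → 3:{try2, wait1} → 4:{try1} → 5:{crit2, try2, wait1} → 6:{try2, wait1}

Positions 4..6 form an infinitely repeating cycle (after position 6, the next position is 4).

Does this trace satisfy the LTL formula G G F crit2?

G F crit2 holds at every position 0..6, and those are all positions ever visited, so G G F crit2 holds.

Holds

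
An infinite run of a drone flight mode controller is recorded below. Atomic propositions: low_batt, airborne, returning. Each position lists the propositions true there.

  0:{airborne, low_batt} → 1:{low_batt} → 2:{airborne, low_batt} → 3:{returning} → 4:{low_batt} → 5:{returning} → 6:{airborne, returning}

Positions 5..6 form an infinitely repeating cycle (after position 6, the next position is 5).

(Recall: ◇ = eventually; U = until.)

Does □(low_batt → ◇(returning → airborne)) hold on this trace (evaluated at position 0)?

Yes

low_batt → ◇(returning → airborne) holds at every position 0..6, and those are all positions ever visited, so □(low_batt → ◇(returning → airborne)) holds.
Positions where low_batt holds: 0, 1, 2, 4.
Check ◇(returning → airborne) at each: 0→ok, 1→ok, 2→ok, 4→ok.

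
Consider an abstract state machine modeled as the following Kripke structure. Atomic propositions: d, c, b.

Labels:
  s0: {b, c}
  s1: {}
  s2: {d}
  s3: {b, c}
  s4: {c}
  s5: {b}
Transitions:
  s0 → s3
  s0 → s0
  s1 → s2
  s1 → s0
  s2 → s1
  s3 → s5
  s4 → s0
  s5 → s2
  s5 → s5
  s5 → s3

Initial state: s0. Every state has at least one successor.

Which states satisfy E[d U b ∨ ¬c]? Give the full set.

{s0, s1, s2, s3, s5}

States satisfying d: {s2}.
States satisfying b ∨ ¬c: {s0, s1, s2, s3, s5}.
States satisfying E[d U b ∨ ¬c]: {s0, s1, s2, s3, s5}.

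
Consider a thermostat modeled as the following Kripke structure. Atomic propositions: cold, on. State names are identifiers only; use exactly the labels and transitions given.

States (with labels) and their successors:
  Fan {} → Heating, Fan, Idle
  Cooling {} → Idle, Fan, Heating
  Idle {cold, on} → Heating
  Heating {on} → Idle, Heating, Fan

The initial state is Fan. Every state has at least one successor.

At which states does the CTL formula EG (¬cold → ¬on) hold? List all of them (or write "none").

States satisfying ¬cold → ¬on: {Fan, Cooling, Idle}.
States satisfying EG (¬cold → ¬on): {Fan, Cooling}.

{Fan, Cooling}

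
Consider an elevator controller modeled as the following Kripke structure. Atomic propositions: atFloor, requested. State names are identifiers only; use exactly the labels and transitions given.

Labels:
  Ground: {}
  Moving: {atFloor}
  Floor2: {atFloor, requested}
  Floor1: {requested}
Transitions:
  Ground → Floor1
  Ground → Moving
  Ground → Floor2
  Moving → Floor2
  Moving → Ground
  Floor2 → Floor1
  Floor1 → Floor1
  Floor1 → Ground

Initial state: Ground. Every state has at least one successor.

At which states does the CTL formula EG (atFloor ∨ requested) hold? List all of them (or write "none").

States satisfying atFloor ∨ requested: {Moving, Floor2, Floor1}.
States satisfying EG (atFloor ∨ requested): {Moving, Floor2, Floor1}.

{Moving, Floor2, Floor1}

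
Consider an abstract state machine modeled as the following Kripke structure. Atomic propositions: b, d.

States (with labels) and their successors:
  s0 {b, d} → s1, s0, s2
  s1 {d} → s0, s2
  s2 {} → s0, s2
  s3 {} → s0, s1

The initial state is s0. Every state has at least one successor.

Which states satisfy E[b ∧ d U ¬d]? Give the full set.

States satisfying b ∧ d: {s0}.
States satisfying ¬d: {s2, s3}.
States satisfying E[b ∧ d U ¬d]: {s0, s2, s3}.

{s0, s2, s3}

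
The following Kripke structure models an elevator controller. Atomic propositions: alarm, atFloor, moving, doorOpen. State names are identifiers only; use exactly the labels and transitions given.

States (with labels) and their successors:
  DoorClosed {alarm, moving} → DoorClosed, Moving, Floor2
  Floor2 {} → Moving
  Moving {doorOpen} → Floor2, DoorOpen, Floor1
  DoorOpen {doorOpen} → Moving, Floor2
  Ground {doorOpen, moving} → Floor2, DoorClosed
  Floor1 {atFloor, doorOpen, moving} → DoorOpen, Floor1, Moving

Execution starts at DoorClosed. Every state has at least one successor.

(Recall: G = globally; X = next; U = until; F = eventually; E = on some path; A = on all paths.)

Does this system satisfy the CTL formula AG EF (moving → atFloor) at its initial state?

Yes

States satisfying EF (moving → atFloor): {DoorClosed, Floor2, Moving, DoorOpen, Ground, Floor1}.
States satisfying AG EF (moving → atFloor): {DoorClosed, Floor2, Moving, DoorOpen, Ground, Floor1}.
Every state reachable from DoorClosed satisfies EF (moving → atFloor).
DoorClosed ∈ Sat(AG EF (moving → atFloor)).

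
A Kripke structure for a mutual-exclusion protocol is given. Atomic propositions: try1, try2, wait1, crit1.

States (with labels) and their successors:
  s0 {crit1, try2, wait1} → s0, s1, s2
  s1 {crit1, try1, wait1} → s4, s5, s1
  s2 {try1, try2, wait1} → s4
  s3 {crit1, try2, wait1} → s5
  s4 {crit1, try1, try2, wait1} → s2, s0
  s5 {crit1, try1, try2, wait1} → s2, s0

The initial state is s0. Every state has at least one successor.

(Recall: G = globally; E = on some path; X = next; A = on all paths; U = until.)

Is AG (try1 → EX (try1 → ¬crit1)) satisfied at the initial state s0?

Violated

States satisfying try1 → EX (try1 → ¬crit1): {s0, s3, s4, s5}.
States satisfying AG (try1 → EX (try1 → ¬crit1)): ∅.
s1 is reachable from s0 and violates try1 → EX (try1 → ¬crit1), so AG fails at s0.
s0 ∉ Sat(AG (try1 → EX (try1 → ¬crit1))).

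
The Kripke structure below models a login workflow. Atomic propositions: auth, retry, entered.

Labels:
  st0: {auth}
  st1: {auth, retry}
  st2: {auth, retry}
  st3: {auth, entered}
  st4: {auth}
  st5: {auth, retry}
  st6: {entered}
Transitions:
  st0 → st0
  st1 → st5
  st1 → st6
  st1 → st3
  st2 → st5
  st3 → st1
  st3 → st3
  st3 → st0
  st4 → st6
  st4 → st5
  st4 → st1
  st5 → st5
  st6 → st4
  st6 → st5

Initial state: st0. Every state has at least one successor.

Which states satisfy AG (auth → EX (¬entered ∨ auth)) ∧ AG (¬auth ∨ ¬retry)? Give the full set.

{st0}

States satisfying auth → EX (¬entered ∨ auth): {st0, st1, st2, st3, st4, st5, st6}.
States satisfying AG (auth → EX (¬entered ∨ auth)): {st0, st1, st2, st3, st4, st5, st6}.
States satisfying ¬auth ∨ ¬retry: {st0, st3, st4, st6}.
States satisfying AG (¬auth ∨ ¬retry): {st0}.
States satisfying AG (auth → EX (¬entered ∨ auth)) ∧ AG (¬auth ∨ ¬retry): {st0}.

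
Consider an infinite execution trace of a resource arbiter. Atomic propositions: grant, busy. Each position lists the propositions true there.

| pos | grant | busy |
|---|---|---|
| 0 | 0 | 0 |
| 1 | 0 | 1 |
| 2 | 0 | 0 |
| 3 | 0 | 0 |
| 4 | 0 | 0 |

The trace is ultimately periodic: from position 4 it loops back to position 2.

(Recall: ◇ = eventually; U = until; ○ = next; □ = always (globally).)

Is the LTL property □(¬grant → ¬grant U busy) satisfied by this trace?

¬grant → ¬grant U busy must hold at every position from 0 onward. It fails at position 2, so □(¬grant → ¬grant U busy) is false.
Positions where ¬grant holds: 0, 1, 2, 3, 4.
Check ¬grant U busy at each: 0→ok, 1→ok, 2→fails, 3→fails, 4→fails.

Does not hold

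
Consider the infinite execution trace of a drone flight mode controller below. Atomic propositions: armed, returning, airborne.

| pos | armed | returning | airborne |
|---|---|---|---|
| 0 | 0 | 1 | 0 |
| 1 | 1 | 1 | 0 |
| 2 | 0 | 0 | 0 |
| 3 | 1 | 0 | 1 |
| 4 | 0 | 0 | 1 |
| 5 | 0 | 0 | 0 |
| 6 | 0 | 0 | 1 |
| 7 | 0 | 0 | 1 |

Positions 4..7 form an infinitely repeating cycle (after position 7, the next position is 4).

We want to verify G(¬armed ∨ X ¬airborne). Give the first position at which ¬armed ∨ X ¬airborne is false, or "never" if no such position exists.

3

Check ¬armed ∨ X ¬airborne at each position in order: 0 ✓, 1 ✓, 2 ✓.
At position 3 the labels are {airborne, armed} and the next position 4 has {airborne}, so ¬armed ∨ X ¬airborne is false there. This is the first violation.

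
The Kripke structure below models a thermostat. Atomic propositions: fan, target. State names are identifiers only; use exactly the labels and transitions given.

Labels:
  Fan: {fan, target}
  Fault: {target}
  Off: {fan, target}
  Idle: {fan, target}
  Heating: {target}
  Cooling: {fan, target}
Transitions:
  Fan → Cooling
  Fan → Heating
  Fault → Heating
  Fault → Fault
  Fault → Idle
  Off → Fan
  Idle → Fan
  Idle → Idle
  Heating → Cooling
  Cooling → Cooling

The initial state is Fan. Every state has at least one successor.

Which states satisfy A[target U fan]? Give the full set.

{Fan, Off, Idle, Heating, Cooling}

States satisfying target: {Fan, Fault, Off, Idle, Heating, Cooling}.
States satisfying fan: {Fan, Off, Idle, Cooling}.
States satisfying A[target U fan]: {Fan, Off, Idle, Heating, Cooling}.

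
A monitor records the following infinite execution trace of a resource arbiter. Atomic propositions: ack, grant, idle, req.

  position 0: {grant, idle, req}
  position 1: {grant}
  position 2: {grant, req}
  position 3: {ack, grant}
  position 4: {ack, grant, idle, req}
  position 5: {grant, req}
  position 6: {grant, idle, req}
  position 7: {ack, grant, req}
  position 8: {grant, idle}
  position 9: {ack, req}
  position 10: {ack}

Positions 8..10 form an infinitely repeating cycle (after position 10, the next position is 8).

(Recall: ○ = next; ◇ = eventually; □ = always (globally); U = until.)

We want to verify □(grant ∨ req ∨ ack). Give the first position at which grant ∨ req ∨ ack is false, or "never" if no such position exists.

never

grant ∨ req ∨ ack holds at every position 0..10, and those are all the positions the trace ever visits, so the invariant □(grant ∨ req ∨ ack) is never violated.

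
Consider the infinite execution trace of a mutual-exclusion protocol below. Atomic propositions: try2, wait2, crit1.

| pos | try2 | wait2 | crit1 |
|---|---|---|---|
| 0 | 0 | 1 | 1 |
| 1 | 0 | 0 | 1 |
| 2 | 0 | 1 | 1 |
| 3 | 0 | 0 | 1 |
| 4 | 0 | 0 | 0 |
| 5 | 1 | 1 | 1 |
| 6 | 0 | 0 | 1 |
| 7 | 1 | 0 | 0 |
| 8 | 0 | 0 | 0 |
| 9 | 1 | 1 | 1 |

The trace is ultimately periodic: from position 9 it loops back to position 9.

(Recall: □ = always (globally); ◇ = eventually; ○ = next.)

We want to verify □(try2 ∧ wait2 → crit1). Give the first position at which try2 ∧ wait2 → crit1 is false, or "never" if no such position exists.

never

try2 ∧ wait2 → crit1 holds at every position 0..9, and those are all the positions the trace ever visits, so the invariant □(try2 ∧ wait2 → crit1) is never violated.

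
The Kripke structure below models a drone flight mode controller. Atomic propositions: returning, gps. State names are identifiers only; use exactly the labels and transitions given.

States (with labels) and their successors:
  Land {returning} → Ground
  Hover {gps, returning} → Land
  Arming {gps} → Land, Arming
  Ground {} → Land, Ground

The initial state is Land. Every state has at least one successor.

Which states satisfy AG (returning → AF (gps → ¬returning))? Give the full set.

{Land, Hover, Arming, Ground}

States satisfying returning → AF (gps → ¬returning): {Land, Hover, Arming, Ground}.
States satisfying AG (returning → AF (gps → ¬returning)): {Land, Hover, Arming, Ground}.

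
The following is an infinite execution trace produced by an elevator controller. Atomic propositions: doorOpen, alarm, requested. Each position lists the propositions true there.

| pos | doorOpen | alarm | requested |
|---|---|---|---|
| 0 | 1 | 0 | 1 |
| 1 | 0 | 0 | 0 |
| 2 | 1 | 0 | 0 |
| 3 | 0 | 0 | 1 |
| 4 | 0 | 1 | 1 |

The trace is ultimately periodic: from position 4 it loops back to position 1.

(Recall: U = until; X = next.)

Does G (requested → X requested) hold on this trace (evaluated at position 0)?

Violated

requested → X requested must hold at every position from 0 onward. It fails at position 0, so G (requested → X requested) is false.
Positions where requested holds: 0, 3, 4.
Check X requested at each: 0→fails, 3→ok, 4→fails.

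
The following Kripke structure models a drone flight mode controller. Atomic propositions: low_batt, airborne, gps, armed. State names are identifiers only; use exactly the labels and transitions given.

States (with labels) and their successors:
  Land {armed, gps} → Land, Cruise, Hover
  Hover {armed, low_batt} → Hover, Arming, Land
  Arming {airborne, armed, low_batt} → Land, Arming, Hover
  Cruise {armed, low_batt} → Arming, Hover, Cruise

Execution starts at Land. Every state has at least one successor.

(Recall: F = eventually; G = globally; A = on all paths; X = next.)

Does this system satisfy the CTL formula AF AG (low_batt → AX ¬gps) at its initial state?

States satisfying AG (low_batt → AX ¬gps): ∅.
States satisfying AF AG (low_batt → AX ¬gps): ∅.
There is a path from Land along which AG (low_batt → AX ¬gps) never holds.
Land ∉ Sat(AF AG (low_batt → AX ¬gps)).

Does not hold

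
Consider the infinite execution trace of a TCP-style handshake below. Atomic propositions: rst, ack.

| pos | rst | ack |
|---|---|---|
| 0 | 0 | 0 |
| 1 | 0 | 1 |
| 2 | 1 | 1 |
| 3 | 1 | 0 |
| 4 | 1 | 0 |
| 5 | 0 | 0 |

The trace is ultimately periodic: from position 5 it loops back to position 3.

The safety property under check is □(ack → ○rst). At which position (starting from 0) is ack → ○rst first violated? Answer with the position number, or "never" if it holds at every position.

never

ack → ○rst holds at every position 0..5, and those are all the positions the trace ever visits, so the invariant □(ack → ○rst) is never violated.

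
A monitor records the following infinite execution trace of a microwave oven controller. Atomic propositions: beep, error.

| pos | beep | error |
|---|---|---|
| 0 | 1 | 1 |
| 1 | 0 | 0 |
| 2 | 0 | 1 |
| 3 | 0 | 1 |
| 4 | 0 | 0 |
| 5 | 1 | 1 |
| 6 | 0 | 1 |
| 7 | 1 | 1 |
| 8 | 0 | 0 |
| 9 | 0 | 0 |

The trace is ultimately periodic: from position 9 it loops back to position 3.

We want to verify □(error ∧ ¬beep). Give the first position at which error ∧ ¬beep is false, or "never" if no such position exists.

At position 0 the labels are {beep, error}, so error ∧ ¬beep is false there. This is the first violation.

0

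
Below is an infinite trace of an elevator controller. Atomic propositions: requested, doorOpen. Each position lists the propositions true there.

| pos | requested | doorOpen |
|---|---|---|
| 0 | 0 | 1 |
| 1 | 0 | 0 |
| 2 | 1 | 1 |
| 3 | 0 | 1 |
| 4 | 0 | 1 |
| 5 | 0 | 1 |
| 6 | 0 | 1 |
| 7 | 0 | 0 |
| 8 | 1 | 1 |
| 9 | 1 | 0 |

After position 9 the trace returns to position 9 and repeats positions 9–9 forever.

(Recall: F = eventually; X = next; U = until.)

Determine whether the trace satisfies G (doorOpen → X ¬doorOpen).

doorOpen → X ¬doorOpen must hold at every position from 0 onward. It fails at position 2, so G (doorOpen → X ¬doorOpen) is false.
Positions where doorOpen holds: 0, 2, 3, 4, 5, 6, 8.
Check X ¬doorOpen at each: 0→ok, 2→fails, 3→fails, 4→fails, 5→fails, 6→ok, 8→ok.

No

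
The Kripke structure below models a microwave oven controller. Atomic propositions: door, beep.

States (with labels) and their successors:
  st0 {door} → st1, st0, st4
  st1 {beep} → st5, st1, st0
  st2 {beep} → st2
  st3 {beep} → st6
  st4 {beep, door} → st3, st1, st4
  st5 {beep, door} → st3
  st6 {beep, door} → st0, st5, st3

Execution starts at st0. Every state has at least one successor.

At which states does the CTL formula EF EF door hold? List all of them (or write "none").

States satisfying EF door: {st0, st1, st3, st4, st5, st6}.
States satisfying EF EF door: {st0, st1, st3, st4, st5, st6}.

{st0, st1, st3, st4, st5, st6}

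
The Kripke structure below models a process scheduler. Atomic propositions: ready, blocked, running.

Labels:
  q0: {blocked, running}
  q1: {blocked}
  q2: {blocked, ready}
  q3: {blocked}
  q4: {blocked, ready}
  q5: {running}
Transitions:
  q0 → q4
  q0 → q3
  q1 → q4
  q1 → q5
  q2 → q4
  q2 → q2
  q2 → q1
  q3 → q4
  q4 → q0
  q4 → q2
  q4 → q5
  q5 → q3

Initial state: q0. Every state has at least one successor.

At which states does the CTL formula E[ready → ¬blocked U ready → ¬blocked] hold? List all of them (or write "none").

States satisfying ready → ¬blocked: {q0, q1, q3, q5}.
States satisfying E[ready → ¬blocked U ready → ¬blocked]: {q0, q1, q3, q5}.

{q0, q1, q3, q5}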